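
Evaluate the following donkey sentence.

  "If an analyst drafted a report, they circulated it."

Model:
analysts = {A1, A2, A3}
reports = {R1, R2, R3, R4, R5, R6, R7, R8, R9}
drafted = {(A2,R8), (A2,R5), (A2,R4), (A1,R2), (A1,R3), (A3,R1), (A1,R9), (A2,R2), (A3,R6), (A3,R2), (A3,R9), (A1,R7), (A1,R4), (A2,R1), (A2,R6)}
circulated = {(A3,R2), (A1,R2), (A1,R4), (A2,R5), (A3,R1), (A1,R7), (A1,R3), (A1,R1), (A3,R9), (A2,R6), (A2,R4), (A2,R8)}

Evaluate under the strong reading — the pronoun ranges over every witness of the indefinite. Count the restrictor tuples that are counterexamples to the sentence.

"it" takes "a report" as antecedent — a donkey pronoun bound across the clause boundary.
Strong reading: for every (a,r) with drafted(a,r), circulated(a,r).
Restrictor pairs: (A1,R2) ✓  (A1,R3) ✓  (A1,R4) ✓  (A1,R7) ✓  (A1,R9) ✗  (A2,R1) ✗  (A2,R2) ✗  (A2,R4) ✓  (A2,R5) ✓  (A2,R6) ✓  (A2,R8) ✓  (A3,R1) ✓  (A3,R2) ✓  (A3,R6) ✗  (A3,R9) ✓
Counterexamples (restrictor pairs failing the scope): 4.

4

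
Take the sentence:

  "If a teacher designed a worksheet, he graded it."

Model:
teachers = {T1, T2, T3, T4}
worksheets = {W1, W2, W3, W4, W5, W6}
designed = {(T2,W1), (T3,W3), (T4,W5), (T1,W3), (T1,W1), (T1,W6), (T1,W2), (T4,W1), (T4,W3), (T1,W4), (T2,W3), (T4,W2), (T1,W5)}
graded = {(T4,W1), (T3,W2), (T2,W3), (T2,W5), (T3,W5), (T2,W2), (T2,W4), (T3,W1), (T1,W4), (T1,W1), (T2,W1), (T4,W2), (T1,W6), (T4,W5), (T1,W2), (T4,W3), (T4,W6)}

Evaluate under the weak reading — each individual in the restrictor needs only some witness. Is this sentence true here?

False

"it" takes "a worksheet" as antecedent — a donkey pronoun bound across the clause boundary.
Weak reading: every teacher t with some designed-worksheet has at least one designed-worksheet w such that graded(t,w).
Per teacher: T1:✓  T2:✓  T3:✗  T4:✓
T3 has no witness among its designed-worksheets.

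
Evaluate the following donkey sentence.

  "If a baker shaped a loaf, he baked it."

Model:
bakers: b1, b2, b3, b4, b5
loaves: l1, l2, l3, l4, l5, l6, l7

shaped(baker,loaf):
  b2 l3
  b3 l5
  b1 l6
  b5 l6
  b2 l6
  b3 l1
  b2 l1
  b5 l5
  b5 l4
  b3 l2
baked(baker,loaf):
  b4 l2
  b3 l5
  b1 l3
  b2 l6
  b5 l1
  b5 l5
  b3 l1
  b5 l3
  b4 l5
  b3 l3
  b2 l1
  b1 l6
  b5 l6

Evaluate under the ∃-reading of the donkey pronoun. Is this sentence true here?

True

"it" takes "a loaf" as antecedent — a donkey pronoun bound across the clause boundary.
Weak reading: every baker b with some shaped-loaf has at least one shaped-loaf l such that baked(b,l).
Per baker: b1:✓  b2:✓  b3:✓  b5:✓
Every baker in the restrictor has a witness.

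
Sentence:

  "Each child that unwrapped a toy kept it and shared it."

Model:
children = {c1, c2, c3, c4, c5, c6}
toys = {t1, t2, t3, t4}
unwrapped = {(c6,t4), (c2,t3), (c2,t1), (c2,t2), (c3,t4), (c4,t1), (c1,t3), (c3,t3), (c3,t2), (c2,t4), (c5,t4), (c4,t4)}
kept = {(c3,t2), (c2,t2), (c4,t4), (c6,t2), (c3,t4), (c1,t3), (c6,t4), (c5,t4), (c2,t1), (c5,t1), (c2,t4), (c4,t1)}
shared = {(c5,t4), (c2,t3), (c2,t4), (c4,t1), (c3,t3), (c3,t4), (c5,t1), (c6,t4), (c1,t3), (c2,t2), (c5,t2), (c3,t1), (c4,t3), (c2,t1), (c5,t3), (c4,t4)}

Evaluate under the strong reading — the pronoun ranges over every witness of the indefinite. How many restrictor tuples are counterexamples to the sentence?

"it" takes "a toy" as antecedent — a donkey pronoun bound across the clause boundary.
Strong reading: for every (c,t) with unwrapped(c,t), kept(c,t) ∧ shared(c,t).
Restrictor pairs: (c1,t3) ✓  (c2,t1) ✓  (c2,t2) ✓  (c2,t3) ✗  (c2,t4) ✓  (c3,t2) ✗  (c3,t3) ✗  (c3,t4) ✓  (c4,t1) ✓  (c4,t4) ✓  (c5,t4) ✓  (c6,t4) ✓
Counterexamples (restrictor pairs failing the scope): 3.

3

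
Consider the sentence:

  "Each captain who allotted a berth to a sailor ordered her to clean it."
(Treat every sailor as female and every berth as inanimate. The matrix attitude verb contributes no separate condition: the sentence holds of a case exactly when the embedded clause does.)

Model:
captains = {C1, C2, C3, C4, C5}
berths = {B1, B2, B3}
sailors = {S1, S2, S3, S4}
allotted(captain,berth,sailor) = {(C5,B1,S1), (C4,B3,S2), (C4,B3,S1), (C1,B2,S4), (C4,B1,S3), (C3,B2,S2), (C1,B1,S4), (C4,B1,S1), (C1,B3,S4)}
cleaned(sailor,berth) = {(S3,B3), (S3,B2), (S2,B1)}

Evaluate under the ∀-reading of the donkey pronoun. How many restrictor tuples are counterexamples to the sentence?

"her" takes "a sailor" as antecedent and "it" takes "a berth"; both are donkey pronouns co-varying with the restrictor.
Strong reading: for every (c,b,s) with allotted(c,b,s), cleaned(s,b).
Restrictor triples: (C1,B1,S4)→cleaned(S4,B1) ✗  (C1,B2,S4)→cleaned(S4,B2) ✗  (C1,B3,S4)→cleaned(S4,B3) ✗  (C3,B2,S2)→cleaned(S2,B2) ✗  (C4,B1,S1)→cleaned(S1,B1) ✗  (C4,B1,S3)→cleaned(S3,B1) ✗  (C4,B3,S1)→cleaned(S1,B3) ✗  (C4,B3,S2)→cleaned(S2,B3) ✗  (C5,B1,S1)→cleaned(S1,B1) ✗
Counterexamples (restrictor triples failing the scope): 9.

9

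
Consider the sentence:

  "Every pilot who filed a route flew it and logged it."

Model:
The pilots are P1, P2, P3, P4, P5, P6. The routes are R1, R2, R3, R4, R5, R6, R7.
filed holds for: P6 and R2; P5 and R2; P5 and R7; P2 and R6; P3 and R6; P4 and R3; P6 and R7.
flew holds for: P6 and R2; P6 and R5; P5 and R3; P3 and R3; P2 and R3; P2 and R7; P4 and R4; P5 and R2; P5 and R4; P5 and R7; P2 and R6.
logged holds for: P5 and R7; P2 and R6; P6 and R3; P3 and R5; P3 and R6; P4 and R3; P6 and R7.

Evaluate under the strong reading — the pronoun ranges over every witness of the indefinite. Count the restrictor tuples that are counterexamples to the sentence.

"it" takes "a route" as antecedent — a donkey pronoun bound across the clause boundary.
Strong reading: for every (p,r) with filed(p,r), flew(p,r) ∧ logged(p,r).
Restrictor pairs: (P2,R6) ✓  (P3,R6) ✗  (P4,R3) ✗  (P5,R2) ✗  (P5,R7) ✓  (P6,R2) ✗  (P6,R7) ✗
Counterexamples (restrictor pairs failing the scope): 5.

5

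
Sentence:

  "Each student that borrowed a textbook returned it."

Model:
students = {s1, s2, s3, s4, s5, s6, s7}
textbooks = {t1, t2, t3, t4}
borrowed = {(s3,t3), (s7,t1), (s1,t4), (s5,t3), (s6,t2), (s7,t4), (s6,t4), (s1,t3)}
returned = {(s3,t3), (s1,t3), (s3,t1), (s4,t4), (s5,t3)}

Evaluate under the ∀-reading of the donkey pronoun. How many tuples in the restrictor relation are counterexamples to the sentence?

5

"it" takes "a textbook" as antecedent — a donkey pronoun bound across the clause boundary.
Strong reading: for every (s,t) with borrowed(s,t), returned(s,t).
Restrictor pairs: (s1,t3) ✓  (s1,t4) ✗  (s3,t3) ✓  (s5,t3) ✓  (s6,t2) ✗  (s6,t4) ✗  (s7,t1) ✗  (s7,t4) ✗
Counterexamples (restrictor pairs failing the scope): 5.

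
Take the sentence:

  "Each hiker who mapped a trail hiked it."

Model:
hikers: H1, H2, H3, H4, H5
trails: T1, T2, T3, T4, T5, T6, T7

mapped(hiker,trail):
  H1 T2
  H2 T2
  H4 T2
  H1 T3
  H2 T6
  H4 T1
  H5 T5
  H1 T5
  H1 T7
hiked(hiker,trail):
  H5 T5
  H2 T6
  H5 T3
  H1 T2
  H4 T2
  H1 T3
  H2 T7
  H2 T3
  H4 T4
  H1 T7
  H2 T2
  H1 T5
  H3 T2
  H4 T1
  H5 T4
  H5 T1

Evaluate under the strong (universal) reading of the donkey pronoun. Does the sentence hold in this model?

True

"it" takes "a trail" as antecedent — a donkey pronoun bound across the clause boundary.
Strong reading: for every (h,t) with mapped(h,t), hiked(h,t).
Restrictor pairs: (H1,T2) ✓  (H1,T3) ✓  (H1,T5) ✓  (H1,T7) ✓  (H2,T2) ✓  (H2,T6) ✓  (H4,T1) ✓  (H4,T2) ✓  (H5,T5) ✓
Every restrictor pair satisfies the scope.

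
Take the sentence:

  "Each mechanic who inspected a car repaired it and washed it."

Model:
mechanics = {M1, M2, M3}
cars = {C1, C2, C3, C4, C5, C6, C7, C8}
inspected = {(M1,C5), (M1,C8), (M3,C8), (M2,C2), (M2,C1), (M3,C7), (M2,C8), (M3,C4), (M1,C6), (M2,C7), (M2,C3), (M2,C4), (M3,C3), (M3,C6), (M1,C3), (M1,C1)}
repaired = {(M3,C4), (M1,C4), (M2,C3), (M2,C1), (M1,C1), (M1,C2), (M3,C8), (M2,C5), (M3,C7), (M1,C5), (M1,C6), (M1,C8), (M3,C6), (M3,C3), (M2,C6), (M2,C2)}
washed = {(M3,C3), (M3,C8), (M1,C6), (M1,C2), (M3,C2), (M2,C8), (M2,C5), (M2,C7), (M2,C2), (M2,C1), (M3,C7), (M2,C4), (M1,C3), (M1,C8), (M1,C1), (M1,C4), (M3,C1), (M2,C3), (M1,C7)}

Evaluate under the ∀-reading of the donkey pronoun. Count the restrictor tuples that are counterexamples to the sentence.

"it" takes "a car" as antecedent — a donkey pronoun bound across the clause boundary.
Strong reading: for every (m,c) with inspected(m,c), repaired(m,c) ∧ washed(m,c).
Restrictor pairs: (M1,C1) ✓  (M1,C3) ✗  (M1,C5) ✗  (M1,C6) ✓  (M1,C8) ✓  (M2,C1) ✓  (M2,C2) ✓  (M2,C3) ✓  (M2,C4) ✗  (M2,C7) ✗  (M2,C8) ✗  (M3,C3) ✓  (M3,C4) ✗  (M3,C6) ✗  (M3,C7) ✓  (M3,C8) ✓
Counterexamples (restrictor pairs failing the scope): 7.

7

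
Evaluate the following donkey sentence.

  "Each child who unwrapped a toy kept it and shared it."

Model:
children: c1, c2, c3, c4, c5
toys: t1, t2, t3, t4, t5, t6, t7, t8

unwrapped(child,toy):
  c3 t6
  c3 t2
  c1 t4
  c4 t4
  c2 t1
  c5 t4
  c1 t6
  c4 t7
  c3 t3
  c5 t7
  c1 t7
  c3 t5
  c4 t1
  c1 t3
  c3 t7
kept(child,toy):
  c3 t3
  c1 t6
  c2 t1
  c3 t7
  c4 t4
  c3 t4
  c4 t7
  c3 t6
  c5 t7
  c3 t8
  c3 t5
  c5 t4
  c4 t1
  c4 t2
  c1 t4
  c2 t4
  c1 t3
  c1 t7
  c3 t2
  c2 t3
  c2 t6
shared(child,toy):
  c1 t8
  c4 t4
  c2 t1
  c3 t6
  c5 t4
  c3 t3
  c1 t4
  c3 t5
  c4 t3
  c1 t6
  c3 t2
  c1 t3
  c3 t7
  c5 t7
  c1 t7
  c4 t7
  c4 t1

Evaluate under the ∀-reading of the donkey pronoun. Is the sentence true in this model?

True

"it" takes "a toy" as antecedent — a donkey pronoun bound across the clause boundary.
Strong reading: for every (c,t) with unwrapped(c,t), kept(c,t) ∧ shared(c,t).
Restrictor pairs: (c1,t3) ✓  (c1,t4) ✓  (c1,t6) ✓  (c1,t7) ✓  (c2,t1) ✓  (c3,t2) ✓  (c3,t3) ✓  (c3,t5) ✓  (c3,t6) ✓  (c3,t7) ✓  (c4,t1) ✓  (c4,t4) ✓  (c4,t7) ✓  (c5,t4) ✓  (c5,t7) ✓
Every restrictor pair satisfies the scope.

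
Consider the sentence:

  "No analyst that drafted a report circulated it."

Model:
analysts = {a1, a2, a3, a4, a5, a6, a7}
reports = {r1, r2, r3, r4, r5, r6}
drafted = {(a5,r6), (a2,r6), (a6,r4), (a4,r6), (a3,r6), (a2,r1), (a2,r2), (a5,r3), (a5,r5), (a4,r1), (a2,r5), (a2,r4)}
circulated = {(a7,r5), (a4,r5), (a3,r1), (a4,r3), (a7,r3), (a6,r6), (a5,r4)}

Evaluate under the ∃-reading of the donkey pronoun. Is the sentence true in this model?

"it" takes "a report" as antecedent — a donkey pronoun bound across the clause boundary.
Truth condition: for no (a,r) with drafted(a,r) does circulated(a,r) hold.
Restrictor pairs — does the scope hold? (a2,r1):fails  (a2,r2):fails  (a2,r4):fails  (a2,r5):fails  (a2,r6):fails  (a3,r6):fails  (a4,r1):fails  (a4,r6):fails  (a5,r3):fails  (a5,r5):fails  (a5,r6):fails  (a6,r4):fails
Scope holds for no restrictor pair, so the sentence is true.

True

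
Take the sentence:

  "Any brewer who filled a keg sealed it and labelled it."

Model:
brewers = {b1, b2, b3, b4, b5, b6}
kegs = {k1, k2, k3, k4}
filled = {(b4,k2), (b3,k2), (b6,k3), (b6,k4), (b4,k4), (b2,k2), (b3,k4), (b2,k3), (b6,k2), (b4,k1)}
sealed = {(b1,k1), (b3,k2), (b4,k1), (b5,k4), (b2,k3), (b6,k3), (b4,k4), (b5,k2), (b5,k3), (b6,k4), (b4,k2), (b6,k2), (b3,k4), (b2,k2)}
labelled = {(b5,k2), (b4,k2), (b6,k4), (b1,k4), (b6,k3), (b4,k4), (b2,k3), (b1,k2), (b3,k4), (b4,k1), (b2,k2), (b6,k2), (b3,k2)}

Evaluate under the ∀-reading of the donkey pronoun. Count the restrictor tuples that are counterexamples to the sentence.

0

"it" takes "a keg" as antecedent — a donkey pronoun bound across the clause boundary.
Strong reading: for every (b,k) with filled(b,k), sealed(b,k) ∧ labelled(b,k).
Restrictor pairs: (b2,k2) ✓  (b2,k3) ✓  (b3,k2) ✓  (b3,k4) ✓  (b4,k1) ✓  (b4,k2) ✓  (b4,k4) ✓  (b6,k2) ✓  (b6,k3) ✓  (b6,k4) ✓
Counterexamples (restrictor pairs failing the scope): 0.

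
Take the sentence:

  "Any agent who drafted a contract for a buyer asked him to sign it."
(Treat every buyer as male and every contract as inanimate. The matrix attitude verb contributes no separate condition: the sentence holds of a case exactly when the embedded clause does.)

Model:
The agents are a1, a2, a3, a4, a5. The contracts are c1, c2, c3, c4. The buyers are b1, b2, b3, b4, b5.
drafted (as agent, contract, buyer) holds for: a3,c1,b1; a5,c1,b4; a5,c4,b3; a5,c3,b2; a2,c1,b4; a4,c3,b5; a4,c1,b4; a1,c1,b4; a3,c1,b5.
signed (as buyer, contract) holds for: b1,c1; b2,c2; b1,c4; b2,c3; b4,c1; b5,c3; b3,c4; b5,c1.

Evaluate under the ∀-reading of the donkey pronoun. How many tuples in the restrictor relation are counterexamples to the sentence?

0

"him" takes "a buyer" as antecedent and "it" takes "a contract"; both are donkey pronouns co-varying with the restrictor.
Strong reading: for every (a,c,b) with drafted(a,c,b), signed(b,c).
Restrictor triples: (a1,c1,b4)→signed(b4,c1) ✓  (a2,c1,b4)→signed(b4,c1) ✓  (a3,c1,b1)→signed(b1,c1) ✓  (a3,c1,b5)→signed(b5,c1) ✓  (a4,c1,b4)→signed(b4,c1) ✓  (a4,c3,b5)→signed(b5,c3) ✓  (a5,c1,b4)→signed(b4,c1) ✓  (a5,c3,b2)→signed(b2,c3) ✓  (a5,c4,b3)→signed(b3,c4) ✓
Counterexamples (restrictor triples failing the scope): 0.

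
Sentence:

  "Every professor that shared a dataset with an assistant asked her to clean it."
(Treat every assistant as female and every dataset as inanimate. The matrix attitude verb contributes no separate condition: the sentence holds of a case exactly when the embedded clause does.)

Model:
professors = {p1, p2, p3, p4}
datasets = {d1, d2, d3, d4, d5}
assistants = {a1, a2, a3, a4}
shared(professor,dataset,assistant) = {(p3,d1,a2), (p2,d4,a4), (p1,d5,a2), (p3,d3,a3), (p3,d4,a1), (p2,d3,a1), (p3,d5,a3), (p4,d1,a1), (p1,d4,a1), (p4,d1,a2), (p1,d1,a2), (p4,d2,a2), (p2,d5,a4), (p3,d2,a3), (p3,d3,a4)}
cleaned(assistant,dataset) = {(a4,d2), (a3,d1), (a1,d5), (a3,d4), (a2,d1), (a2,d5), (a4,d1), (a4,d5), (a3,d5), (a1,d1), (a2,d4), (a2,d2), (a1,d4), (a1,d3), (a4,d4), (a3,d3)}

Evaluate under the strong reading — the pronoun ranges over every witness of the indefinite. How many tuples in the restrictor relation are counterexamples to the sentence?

"her" takes "an assistant" as antecedent and "it" takes "a dataset"; both are donkey pronouns co-varying with the restrictor.
Strong reading: for every (p,d,a) with shared(p,d,a), cleaned(a,d).
Restrictor triples: (p1,d1,a2)→cleaned(a2,d1) ✓  (p1,d4,a1)→cleaned(a1,d4) ✓  (p1,d5,a2)→cleaned(a2,d5) ✓  (p2,d3,a1)→cleaned(a1,d3) ✓  (p2,d4,a4)→cleaned(a4,d4) ✓  (p2,d5,a4)→cleaned(a4,d5) ✓  (p3,d1,a2)→cleaned(a2,d1) ✓  (p3,d2,a3)→cleaned(a3,d2) ✗  (p3,d3,a3)→cleaned(a3,d3) ✓  (p3,d3,a4)→cleaned(a4,d3) ✗  (p3,d4,a1)→cleaned(a1,d4) ✓  (p3,d5,a3)→cleaned(a3,d5) ✓  (p4,d1,a1)→cleaned(a1,d1) ✓  (p4,d1,a2)→cleaned(a2,d1) ✓  (p4,d2,a2)→cleaned(a2,d2) ✓
Counterexamples (restrictor triples failing the scope): 2.

2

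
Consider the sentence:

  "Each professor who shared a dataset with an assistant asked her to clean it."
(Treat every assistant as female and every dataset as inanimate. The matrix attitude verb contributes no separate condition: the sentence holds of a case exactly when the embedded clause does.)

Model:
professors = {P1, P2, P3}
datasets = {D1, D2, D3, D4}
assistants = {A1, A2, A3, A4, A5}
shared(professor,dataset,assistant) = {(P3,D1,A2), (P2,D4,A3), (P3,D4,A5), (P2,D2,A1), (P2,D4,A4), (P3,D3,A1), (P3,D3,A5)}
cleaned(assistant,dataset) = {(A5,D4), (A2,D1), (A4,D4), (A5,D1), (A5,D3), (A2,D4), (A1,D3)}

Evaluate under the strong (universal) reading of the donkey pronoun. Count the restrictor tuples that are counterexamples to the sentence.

2

"her" takes "an assistant" as antecedent and "it" takes "a dataset"; both are donkey pronouns co-varying with the restrictor.
Strong reading: for every (p,d,a) with shared(p,d,a), cleaned(a,d).
Restrictor triples: (P2,D2,A1)→cleaned(A1,D2) ✗  (P2,D4,A3)→cleaned(A3,D4) ✗  (P2,D4,A4)→cleaned(A4,D4) ✓  (P3,D1,A2)→cleaned(A2,D1) ✓  (P3,D3,A1)→cleaned(A1,D3) ✓  (P3,D3,A5)→cleaned(A5,D3) ✓  (P3,D4,A5)→cleaned(A5,D4) ✓
Counterexamples (restrictor triples failing the scope): 2.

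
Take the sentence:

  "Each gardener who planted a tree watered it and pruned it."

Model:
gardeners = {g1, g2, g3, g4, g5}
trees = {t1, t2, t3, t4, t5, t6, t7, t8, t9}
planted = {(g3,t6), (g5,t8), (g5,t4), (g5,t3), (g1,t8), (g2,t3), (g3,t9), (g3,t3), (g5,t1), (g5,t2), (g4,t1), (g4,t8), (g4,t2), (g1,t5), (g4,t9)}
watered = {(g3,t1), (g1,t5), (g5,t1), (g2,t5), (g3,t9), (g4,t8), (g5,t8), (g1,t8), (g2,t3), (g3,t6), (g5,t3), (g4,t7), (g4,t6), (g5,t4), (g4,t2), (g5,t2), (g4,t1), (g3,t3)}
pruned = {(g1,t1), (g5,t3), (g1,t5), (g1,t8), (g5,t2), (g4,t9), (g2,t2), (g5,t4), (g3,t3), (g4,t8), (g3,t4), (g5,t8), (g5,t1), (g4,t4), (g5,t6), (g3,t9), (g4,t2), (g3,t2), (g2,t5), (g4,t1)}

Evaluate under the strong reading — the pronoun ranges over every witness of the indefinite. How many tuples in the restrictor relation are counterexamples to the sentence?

3

"it" takes "a tree" as antecedent — a donkey pronoun bound across the clause boundary.
Strong reading: for every (g,t) with planted(g,t), watered(g,t) ∧ pruned(g,t).
Restrictor pairs: (g1,t5) ✓  (g1,t8) ✓  (g2,t3) ✗  (g3,t3) ✓  (g3,t6) ✗  (g3,t9) ✓  (g4,t1) ✓  (g4,t2) ✓  (g4,t8) ✓  (g4,t9) ✗  (g5,t1) ✓  (g5,t2) ✓  (g5,t3) ✓  (g5,t4) ✓  (g5,t8) ✓
Counterexamples (restrictor pairs failing the scope): 3.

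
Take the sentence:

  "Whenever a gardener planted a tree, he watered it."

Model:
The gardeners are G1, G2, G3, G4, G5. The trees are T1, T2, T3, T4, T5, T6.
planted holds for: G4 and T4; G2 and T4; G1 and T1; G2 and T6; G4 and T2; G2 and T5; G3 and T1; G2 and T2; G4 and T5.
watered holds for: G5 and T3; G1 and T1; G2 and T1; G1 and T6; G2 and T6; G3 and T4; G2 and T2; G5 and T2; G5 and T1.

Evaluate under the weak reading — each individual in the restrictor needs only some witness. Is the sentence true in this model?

False

"it" takes "a tree" as antecedent — a donkey pronoun bound across the clause boundary.
Weak reading: every gardener g with some planted-tree has at least one planted-tree t such that watered(g,t).
Per gardener: G1:✓  G2:✓  G3:✗  G4:✗
G3 has no witness among its planted-trees.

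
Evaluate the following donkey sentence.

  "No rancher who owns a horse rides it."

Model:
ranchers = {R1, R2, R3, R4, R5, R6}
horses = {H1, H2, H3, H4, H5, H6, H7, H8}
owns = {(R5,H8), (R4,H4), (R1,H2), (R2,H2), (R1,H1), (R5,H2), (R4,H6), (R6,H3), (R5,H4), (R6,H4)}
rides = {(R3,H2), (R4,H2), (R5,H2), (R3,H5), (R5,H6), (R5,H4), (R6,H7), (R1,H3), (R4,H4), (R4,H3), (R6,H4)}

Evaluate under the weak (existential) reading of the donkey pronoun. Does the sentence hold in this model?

"it" takes "a horse" as antecedent — a donkey pronoun bound across the clause boundary.
Truth condition: for no (r,h) with owns(r,h) does rides(r,h) hold.
Restrictor pairs — does the scope hold? (R1,H1):fails  (R1,H2):fails  (R2,H2):fails  (R4,H4):holds  (R4,H6):fails  (R5,H2):holds  (R5,H4):holds  (R5,H8):fails  (R6,H3):fails  (R6,H4):holds
Scope holds for 4 pair(s), so the sentence is false.

False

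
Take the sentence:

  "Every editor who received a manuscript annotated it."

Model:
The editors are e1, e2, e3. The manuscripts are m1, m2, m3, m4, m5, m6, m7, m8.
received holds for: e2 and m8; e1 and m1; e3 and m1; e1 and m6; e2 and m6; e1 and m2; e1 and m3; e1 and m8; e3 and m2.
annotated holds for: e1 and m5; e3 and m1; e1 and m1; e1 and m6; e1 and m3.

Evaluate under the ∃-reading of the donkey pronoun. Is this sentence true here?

"it" takes "a manuscript" as antecedent — a donkey pronoun bound across the clause boundary.
Weak reading: every editor e with some received-manuscript has at least one received-manuscript m such that annotated(e,m).
Per editor: e1:✓  e2:✗  e3:✓
e2 has no witness among its received-manuscripts.

False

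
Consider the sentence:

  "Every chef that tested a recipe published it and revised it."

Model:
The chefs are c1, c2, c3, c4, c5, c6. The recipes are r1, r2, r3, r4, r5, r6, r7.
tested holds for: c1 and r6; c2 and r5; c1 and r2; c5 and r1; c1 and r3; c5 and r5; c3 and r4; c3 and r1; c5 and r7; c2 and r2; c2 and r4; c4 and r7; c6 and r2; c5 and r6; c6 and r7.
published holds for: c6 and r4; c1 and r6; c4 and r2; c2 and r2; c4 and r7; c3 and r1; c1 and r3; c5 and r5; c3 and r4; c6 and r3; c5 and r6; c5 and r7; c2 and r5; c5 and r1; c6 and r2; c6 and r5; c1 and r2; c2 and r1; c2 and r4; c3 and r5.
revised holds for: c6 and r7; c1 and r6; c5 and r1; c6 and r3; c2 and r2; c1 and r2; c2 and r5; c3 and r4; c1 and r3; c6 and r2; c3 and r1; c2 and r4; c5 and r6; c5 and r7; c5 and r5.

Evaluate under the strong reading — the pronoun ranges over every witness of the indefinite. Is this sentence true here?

False

"it" takes "a recipe" as antecedent — a donkey pronoun bound across the clause boundary.
Strong reading: for every (c,r) with tested(c,r), published(c,r) ∧ revised(c,r).
Restrictor pairs: (c1,r2) ✓  (c1,r3) ✓  (c1,r6) ✓  (c2,r2) ✓  (c2,r4) ✓  (c2,r5) ✓  (c3,r1) ✓  (c3,r4) ✓  (c4,r7) ✗  (c5,r1) ✓  (c5,r5) ✓  (c5,r6) ✓  (c5,r7) ✓  (c6,r2) ✓  (c6,r7) ✗
Counterexample: (c4,r7) is in tested but fails the scope.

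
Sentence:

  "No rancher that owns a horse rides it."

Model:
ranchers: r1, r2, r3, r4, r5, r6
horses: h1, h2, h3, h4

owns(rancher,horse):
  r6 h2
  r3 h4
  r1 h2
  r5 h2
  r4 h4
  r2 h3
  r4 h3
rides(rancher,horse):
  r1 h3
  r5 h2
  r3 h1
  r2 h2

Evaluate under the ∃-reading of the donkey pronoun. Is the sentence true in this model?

False

"it" takes "a horse" as antecedent — a donkey pronoun bound across the clause boundary.
Truth condition: for no (r,h) with owns(r,h) does rides(r,h) hold.
Restrictor pairs — does the scope hold? (r1,h2):fails  (r2,h3):fails  (r3,h4):fails  (r4,h3):fails  (r4,h4):fails  (r5,h2):holds  (r6,h2):fails
Scope holds for 1 pair(s), so the sentence is false.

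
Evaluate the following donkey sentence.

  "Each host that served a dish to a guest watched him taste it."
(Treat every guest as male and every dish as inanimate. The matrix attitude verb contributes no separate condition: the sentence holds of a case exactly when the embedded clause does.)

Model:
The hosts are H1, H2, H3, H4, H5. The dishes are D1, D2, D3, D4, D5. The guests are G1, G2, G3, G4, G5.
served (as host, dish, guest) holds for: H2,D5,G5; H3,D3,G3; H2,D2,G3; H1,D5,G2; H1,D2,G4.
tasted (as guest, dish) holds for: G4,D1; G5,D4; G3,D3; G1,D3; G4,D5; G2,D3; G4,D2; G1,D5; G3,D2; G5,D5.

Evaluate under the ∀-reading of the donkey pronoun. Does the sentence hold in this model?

False

"him" takes "a guest" as antecedent and "it" takes "a dish"; both are donkey pronouns co-varying with the restrictor.
Strong reading: for every (h,d,g) with served(h,d,g), tasted(g,d).
Restrictor triples: (H1,D2,G4)→tasted(G4,D2) ✓  (H1,D5,G2)→tasted(G2,D5) ✗  (H2,D2,G3)→tasted(G3,D2) ✓  (H2,D5,G5)→tasted(G5,D5) ✓  (H3,D3,G3)→tasted(G3,D3) ✓
Counterexample: (H1,D5,G2) — tasted(G2,D5) does not hold.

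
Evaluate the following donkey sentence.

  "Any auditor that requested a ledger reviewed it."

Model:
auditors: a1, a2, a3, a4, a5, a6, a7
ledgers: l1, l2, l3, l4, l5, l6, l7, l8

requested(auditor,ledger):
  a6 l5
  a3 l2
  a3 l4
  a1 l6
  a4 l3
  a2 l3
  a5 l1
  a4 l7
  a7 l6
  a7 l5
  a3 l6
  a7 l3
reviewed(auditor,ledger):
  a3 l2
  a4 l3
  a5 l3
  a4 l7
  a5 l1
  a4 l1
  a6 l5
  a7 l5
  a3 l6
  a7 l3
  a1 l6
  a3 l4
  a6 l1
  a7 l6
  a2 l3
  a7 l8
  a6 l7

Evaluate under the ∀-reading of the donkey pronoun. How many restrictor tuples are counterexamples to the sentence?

0

"it" takes "a ledger" as antecedent — a donkey pronoun bound across the clause boundary.
Strong reading: for every (a,l) with requested(a,l), reviewed(a,l).
Restrictor pairs: (a1,l6) ✓  (a2,l3) ✓  (a3,l2) ✓  (a3,l4) ✓  (a3,l6) ✓  (a4,l3) ✓  (a4,l7) ✓  (a5,l1) ✓  (a6,l5) ✓  (a7,l3) ✓  (a7,l5) ✓  (a7,l6) ✓
Counterexamples (restrictor pairs failing the scope): 0.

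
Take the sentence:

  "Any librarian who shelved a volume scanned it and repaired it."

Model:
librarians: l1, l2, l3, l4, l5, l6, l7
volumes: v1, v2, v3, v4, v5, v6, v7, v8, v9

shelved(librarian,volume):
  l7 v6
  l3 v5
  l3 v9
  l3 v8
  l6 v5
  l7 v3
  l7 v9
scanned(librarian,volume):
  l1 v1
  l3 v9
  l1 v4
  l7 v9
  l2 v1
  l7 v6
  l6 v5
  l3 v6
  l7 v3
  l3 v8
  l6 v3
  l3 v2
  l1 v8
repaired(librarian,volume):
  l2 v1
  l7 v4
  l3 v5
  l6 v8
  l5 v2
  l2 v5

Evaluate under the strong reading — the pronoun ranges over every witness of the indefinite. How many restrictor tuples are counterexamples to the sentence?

"it" takes "a volume" as antecedent — a donkey pronoun bound across the clause boundary.
Strong reading: for every (l,v) with shelved(l,v), scanned(l,v) ∧ repaired(l,v).
Restrictor pairs: (l3,v5) ✗  (l3,v8) ✗  (l3,v9) ✗  (l6,v5) ✗  (l7,v3) ✗  (l7,v6) ✗  (l7,v9) ✗
Counterexamples (restrictor pairs failing the scope): 7.

7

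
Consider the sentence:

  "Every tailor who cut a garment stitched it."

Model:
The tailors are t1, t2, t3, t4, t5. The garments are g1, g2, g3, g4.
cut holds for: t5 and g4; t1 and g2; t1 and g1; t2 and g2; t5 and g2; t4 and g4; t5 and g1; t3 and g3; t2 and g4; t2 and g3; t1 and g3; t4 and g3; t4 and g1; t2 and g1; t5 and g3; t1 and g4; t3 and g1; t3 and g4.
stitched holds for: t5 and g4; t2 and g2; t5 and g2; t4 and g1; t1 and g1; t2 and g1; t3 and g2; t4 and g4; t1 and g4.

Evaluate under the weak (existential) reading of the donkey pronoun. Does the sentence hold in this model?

False

"it" takes "a garment" as antecedent — a donkey pronoun bound across the clause boundary.
Weak reading: every tailor t with some cut-garment has at least one cut-garment g such that stitched(t,g).
Per tailor: t1:✓  t2:✓  t3:✗  t4:✓  t5:✓
t3 has no witness among its cut-garments.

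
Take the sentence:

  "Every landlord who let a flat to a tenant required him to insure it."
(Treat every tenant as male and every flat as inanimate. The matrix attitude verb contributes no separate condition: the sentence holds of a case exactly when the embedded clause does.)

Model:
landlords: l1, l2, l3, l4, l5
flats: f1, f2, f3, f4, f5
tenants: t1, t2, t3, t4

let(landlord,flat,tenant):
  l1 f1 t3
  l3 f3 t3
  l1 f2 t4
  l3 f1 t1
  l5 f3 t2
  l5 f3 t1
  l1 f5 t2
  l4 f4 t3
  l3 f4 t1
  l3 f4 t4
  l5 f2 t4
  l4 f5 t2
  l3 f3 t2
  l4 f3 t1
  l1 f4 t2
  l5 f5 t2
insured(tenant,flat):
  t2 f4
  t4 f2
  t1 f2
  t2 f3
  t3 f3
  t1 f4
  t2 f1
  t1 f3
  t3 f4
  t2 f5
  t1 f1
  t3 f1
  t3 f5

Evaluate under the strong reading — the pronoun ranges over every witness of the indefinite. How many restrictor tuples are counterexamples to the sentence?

"him" takes "a tenant" as antecedent and "it" takes "a flat"; both are donkey pronouns co-varying with the restrictor.
Strong reading: for every (l,f,t) with let(l,f,t), insured(t,f).
Restrictor triples: (l1,f1,t3)→insured(t3,f1) ✓  (l1,f2,t4)→insured(t4,f2) ✓  (l1,f4,t2)→insured(t2,f4) ✓  (l1,f5,t2)→insured(t2,f5) ✓  (l3,f1,t1)→insured(t1,f1) ✓  (l3,f3,t2)→insured(t2,f3) ✓  (l3,f3,t3)→insured(t3,f3) ✓  (l3,f4,t1)→insured(t1,f4) ✓  (l3,f4,t4)→insured(t4,f4) ✗  (l4,f3,t1)→insured(t1,f3) ✓  (l4,f4,t3)→insured(t3,f4) ✓  (l4,f5,t2)→insured(t2,f5) ✓  (l5,f2,t4)→insured(t4,f2) ✓  (l5,f3,t1)→insured(t1,f3) ✓  (l5,f3,t2)→insured(t2,f3) ✓  (l5,f5,t2)→insured(t2,f5) ✓
Counterexamples (restrictor triples failing the scope): 1.

1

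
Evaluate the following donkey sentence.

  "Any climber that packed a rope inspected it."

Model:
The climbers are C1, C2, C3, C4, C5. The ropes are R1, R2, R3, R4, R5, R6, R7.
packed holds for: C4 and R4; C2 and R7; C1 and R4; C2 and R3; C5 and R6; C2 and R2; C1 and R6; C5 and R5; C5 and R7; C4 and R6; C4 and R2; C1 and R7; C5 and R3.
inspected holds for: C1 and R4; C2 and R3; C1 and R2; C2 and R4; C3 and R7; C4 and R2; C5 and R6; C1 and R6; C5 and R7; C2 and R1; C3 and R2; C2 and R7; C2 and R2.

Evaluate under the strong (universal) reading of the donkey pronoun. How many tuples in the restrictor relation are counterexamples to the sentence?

"it" takes "a rope" as antecedent — a donkey pronoun bound across the clause boundary.
Strong reading: for every (c,r) with packed(c,r), inspected(c,r).
Restrictor pairs: (C1,R4) ✓  (C1,R6) ✓  (C1,R7) ✗  (C2,R2) ✓  (C2,R3) ✓  (C2,R7) ✓  (C4,R2) ✓  (C4,R4) ✗  (C4,R6) ✗  (C5,R3) ✗  (C5,R5) ✗  (C5,R6) ✓  (C5,R7) ✓
Counterexamples (restrictor pairs failing the scope): 5.

5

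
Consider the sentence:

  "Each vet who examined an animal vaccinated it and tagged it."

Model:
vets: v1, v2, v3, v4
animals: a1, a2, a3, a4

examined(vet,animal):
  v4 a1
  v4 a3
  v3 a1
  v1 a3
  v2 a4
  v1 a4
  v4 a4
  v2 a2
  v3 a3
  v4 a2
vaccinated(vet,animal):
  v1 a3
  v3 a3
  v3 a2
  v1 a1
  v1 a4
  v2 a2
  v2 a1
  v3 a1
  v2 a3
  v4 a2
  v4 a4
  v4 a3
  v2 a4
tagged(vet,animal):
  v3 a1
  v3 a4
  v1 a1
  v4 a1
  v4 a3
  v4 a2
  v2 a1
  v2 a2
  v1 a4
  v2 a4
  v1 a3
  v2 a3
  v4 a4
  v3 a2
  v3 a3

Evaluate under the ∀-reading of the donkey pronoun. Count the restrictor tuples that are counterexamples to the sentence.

"it" takes "an animal" as antecedent — a donkey pronoun bound across the clause boundary.
Strong reading: for every (v,a) with examined(v,a), vaccinated(v,a) ∧ tagged(v,a).
Restrictor pairs: (v1,a3) ✓  (v1,a4) ✓  (v2,a2) ✓  (v2,a4) ✓  (v3,a1) ✓  (v3,a3) ✓  (v4,a1) ✗  (v4,a2) ✓  (v4,a3) ✓  (v4,a4) ✓
Counterexamples (restrictor pairs failing the scope): 1.

1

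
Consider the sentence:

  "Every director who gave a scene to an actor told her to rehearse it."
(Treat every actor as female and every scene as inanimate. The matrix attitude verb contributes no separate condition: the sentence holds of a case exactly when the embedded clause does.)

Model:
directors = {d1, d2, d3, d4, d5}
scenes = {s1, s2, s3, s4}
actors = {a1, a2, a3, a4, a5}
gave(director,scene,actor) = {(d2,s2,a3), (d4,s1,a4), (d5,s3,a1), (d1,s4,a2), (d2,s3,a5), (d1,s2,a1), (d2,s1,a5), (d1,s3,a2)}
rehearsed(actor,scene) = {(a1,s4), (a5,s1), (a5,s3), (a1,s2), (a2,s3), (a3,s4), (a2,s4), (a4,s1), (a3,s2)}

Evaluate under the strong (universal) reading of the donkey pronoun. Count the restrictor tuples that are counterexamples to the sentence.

1

"her" takes "an actor" as antecedent and "it" takes "a scene"; both are donkey pronouns co-varying with the restrictor.
Strong reading: for every (d,s,a) with gave(d,s,a), rehearsed(a,s).
Restrictor triples: (d1,s2,a1)→rehearsed(a1,s2) ✓  (d1,s3,a2)→rehearsed(a2,s3) ✓  (d1,s4,a2)→rehearsed(a2,s4) ✓  (d2,s1,a5)→rehearsed(a5,s1) ✓  (d2,s2,a3)→rehearsed(a3,s2) ✓  (d2,s3,a5)→rehearsed(a5,s3) ✓  (d4,s1,a4)→rehearsed(a4,s1) ✓  (d5,s3,a1)→rehearsed(a1,s3) ✗
Counterexamples (restrictor triples failing the scope): 1.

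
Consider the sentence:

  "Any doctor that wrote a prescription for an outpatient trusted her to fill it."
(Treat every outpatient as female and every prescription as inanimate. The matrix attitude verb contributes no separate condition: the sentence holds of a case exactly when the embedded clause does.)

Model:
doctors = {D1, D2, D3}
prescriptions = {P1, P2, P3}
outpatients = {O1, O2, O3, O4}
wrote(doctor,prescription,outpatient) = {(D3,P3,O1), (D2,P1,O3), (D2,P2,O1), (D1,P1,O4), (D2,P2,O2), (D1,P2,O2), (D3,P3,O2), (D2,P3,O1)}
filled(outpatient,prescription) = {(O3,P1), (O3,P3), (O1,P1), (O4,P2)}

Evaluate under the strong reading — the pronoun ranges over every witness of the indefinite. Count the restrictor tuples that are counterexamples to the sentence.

"her" takes "an outpatient" as antecedent and "it" takes "a prescription"; both are donkey pronouns co-varying with the restrictor.
Strong reading: for every (d,p,o) with wrote(d,p,o), filled(o,p).
Restrictor triples: (D1,P1,O4)→filled(O4,P1) ✗  (D1,P2,O2)→filled(O2,P2) ✗  (D2,P1,O3)→filled(O3,P1) ✓  (D2,P2,O1)→filled(O1,P2) ✗  (D2,P2,O2)→filled(O2,P2) ✗  (D2,P3,O1)→filled(O1,P3) ✗  (D3,P3,O1)→filled(O1,P3) ✗  (D3,P3,O2)→filled(O2,P3) ✗
Counterexamples (restrictor triples failing the scope): 7.

7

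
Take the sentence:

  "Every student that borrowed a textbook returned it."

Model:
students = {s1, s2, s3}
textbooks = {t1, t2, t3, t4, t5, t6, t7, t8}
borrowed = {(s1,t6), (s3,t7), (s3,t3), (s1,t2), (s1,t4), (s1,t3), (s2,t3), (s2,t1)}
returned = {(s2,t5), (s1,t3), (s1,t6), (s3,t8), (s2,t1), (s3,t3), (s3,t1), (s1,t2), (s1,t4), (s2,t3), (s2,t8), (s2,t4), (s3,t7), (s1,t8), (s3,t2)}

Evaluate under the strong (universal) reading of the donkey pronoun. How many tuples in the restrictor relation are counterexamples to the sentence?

0

"it" takes "a textbook" as antecedent — a donkey pronoun bound across the clause boundary.
Strong reading: for every (s,t) with borrowed(s,t), returned(s,t).
Restrictor pairs: (s1,t2) ✓  (s1,t3) ✓  (s1,t4) ✓  (s1,t6) ✓  (s2,t1) ✓  (s2,t3) ✓  (s3,t3) ✓  (s3,t7) ✓
Counterexamples (restrictor pairs failing the scope): 0.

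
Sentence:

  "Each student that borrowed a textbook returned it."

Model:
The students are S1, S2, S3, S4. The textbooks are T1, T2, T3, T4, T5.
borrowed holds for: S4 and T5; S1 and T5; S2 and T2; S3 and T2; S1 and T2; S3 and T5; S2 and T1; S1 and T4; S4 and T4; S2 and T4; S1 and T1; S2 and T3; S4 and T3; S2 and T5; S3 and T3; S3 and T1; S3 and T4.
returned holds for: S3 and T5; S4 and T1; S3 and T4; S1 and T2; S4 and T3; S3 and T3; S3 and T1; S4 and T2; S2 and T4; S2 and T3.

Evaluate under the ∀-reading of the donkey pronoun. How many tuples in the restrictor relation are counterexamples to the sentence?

"it" takes "a textbook" as antecedent — a donkey pronoun bound across the clause boundary.
Strong reading: for every (s,t) with borrowed(s,t), returned(s,t).
Restrictor pairs: (S1,T1) ✗  (S1,T2) ✓  (S1,T4) ✗  (S1,T5) ✗  (S2,T1) ✗  (S2,T2) ✗  (S2,T3) ✓  (S2,T4) ✓  (S2,T5) ✗  (S3,T1) ✓  (S3,T2) ✗  (S3,T3) ✓  (S3,T4) ✓  (S3,T5) ✓  (S4,T3) ✓  (S4,T4) ✗  (S4,T5) ✗
Counterexamples (restrictor pairs failing the scope): 9.

9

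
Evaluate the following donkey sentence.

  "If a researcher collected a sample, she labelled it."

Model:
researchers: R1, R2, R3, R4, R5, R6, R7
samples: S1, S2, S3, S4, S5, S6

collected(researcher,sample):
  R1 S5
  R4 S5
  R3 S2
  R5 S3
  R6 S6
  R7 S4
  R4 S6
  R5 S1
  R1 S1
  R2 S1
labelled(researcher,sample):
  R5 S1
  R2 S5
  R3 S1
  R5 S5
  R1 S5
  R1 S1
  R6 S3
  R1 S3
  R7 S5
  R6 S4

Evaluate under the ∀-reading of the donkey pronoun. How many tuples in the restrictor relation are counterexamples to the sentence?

7

"it" takes "a sample" as antecedent — a donkey pronoun bound across the clause boundary.
Strong reading: for every (r,s) with collected(r,s), labelled(r,s).
Restrictor pairs: (R1,S1) ✓  (R1,S5) ✓  (R2,S1) ✗  (R3,S2) ✗  (R4,S5) ✗  (R4,S6) ✗  (R5,S1) ✓  (R5,S3) ✗  (R6,S6) ✗  (R7,S4) ✗
Counterexamples (restrictor pairs failing the scope): 7.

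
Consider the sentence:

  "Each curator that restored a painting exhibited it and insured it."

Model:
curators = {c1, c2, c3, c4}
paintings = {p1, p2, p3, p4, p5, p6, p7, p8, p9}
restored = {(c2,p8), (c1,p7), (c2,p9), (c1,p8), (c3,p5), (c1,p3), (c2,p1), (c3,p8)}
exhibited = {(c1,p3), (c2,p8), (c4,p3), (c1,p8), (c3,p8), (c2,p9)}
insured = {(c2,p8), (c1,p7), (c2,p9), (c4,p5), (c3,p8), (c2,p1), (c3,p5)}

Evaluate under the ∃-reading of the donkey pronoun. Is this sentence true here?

False

"it" takes "a painting" as antecedent — a donkey pronoun bound across the clause boundary.
Weak reading: every curator c with some restored-painting has at least one restored-painting p such that exhibited(c,p) ∧ insured(c,p).
Per curator: c1:✗  c2:✓  c3:✓
c1 has no witness among its restored-paintings.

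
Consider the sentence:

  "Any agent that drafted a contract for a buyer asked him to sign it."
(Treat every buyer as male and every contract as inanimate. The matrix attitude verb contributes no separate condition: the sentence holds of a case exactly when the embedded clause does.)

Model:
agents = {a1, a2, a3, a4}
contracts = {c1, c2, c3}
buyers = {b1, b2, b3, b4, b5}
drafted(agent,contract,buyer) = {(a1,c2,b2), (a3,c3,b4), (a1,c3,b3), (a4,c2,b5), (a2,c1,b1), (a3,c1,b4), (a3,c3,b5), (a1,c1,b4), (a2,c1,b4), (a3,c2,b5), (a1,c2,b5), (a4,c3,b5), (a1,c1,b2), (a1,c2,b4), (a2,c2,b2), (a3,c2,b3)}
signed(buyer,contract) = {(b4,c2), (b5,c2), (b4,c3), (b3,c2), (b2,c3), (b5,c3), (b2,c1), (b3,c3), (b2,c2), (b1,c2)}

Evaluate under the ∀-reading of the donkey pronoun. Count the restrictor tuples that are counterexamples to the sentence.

4

"him" takes "a buyer" as antecedent and "it" takes "a contract"; both are donkey pronouns co-varying with the restrictor.
Strong reading: for every (a,c,b) with drafted(a,c,b), signed(b,c).
Restrictor triples: (a1,c1,b2)→signed(b2,c1) ✓  (a1,c1,b4)→signed(b4,c1) ✗  (a1,c2,b2)→signed(b2,c2) ✓  (a1,c2,b4)→signed(b4,c2) ✓  (a1,c2,b5)→signed(b5,c2) ✓  (a1,c3,b3)→signed(b3,c3) ✓  (a2,c1,b1)→signed(b1,c1) ✗  (a2,c1,b4)→signed(b4,c1) ✗  (a2,c2,b2)→signed(b2,c2) ✓  (a3,c1,b4)→signed(b4,c1) ✗  (a3,c2,b3)→signed(b3,c2) ✓  (a3,c2,b5)→signed(b5,c2) ✓  (a3,c3,b4)→signed(b4,c3) ✓  (a3,c3,b5)→signed(b5,c3) ✓  (a4,c2,b5)→signed(b5,c2) ✓  (a4,c3,b5)→signed(b5,c3) ✓
Counterexamples (restrictor triples failing the scope): 4.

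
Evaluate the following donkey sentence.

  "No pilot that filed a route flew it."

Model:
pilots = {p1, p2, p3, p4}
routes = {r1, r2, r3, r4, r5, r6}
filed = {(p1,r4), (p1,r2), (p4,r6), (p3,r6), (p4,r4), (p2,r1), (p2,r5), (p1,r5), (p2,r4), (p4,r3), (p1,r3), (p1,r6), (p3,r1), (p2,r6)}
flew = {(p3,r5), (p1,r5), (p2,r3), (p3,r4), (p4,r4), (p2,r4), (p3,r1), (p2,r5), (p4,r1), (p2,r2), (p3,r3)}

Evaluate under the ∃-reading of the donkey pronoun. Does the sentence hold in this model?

False

"it" takes "a route" as antecedent — a donkey pronoun bound across the clause boundary.
Truth condition: for no (p,r) with filed(p,r) does flew(p,r) hold.
Restrictor pairs — does the scope hold? (p1,r2):fails  (p1,r3):fails  (p1,r4):fails  (p1,r5):holds  (p1,r6):fails  (p2,r1):fails  (p2,r4):holds  (p2,r5):holds  (p2,r6):fails  (p3,r1):holds  (p3,r6):fails  (p4,r3):fails  (p4,r4):holds  (p4,r6):fails
Scope holds for 5 pair(s), so the sentence is false.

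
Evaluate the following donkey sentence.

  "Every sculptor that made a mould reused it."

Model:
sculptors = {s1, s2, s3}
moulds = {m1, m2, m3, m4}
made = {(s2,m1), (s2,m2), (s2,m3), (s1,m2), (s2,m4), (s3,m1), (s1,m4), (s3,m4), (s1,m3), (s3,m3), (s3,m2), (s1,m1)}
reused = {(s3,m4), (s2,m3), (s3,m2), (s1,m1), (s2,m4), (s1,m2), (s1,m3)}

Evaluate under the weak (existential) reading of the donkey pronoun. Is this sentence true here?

True

"it" takes "a mould" as antecedent — a donkey pronoun bound across the clause boundary.
Weak reading: every sculptor s with some made-mould has at least one made-mould m such that reused(s,m).
Per sculptor: s1:✓  s2:✓  s3:✓
Every sculptor in the restrictor has a witness.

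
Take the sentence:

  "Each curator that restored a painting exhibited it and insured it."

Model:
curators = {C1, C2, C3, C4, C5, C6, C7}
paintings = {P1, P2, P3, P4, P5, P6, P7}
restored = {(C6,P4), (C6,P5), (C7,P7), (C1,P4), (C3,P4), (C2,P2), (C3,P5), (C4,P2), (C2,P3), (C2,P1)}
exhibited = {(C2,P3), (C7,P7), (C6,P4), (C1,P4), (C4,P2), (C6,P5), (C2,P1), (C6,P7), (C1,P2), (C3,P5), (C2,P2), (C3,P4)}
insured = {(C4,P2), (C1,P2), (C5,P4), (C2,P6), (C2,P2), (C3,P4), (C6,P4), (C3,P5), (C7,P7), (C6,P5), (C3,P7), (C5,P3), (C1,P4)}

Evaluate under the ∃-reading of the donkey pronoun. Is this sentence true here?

True

"it" takes "a painting" as antecedent — a donkey pronoun bound across the clause boundary.
Weak reading: every curator c with some restored-painting has at least one restored-painting p such that exhibited(c,p) ∧ insured(c,p).
Per curator: C1:✓  C2:✓  C3:✓  C4:✓  C6:✓  C7:✓
Every curator in the restrictor has a witness.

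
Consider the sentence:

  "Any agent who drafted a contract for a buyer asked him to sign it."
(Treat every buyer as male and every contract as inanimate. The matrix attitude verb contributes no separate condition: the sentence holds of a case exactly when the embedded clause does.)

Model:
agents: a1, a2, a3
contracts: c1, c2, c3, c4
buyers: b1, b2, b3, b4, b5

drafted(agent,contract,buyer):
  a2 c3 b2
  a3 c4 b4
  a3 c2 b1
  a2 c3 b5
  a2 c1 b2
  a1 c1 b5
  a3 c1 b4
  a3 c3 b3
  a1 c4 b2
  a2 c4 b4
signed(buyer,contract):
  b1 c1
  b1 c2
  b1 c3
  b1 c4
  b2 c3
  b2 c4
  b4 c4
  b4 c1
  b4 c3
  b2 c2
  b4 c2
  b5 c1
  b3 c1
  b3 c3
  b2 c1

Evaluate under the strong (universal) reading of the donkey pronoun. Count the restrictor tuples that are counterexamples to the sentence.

1

"him" takes "a buyer" as antecedent and "it" takes "a contract"; both are donkey pronouns co-varying with the restrictor.
Strong reading: for every (a,c,b) with drafted(a,c,b), signed(b,c).
Restrictor triples: (a1,c1,b5)→signed(b5,c1) ✓  (a1,c4,b2)→signed(b2,c4) ✓  (a2,c1,b2)→signed(b2,c1) ✓  (a2,c3,b2)→signed(b2,c3) ✓  (a2,c3,b5)→signed(b5,c3) ✗  (a2,c4,b4)→signed(b4,c4) ✓  (a3,c1,b4)→signed(b4,c1) ✓  (a3,c2,b1)→signed(b1,c2) ✓  (a3,c3,b3)→signed(b3,c3) ✓  (a3,c4,b4)→signed(b4,c4) ✓
Counterexamples (restrictor triples failing the scope): 1.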